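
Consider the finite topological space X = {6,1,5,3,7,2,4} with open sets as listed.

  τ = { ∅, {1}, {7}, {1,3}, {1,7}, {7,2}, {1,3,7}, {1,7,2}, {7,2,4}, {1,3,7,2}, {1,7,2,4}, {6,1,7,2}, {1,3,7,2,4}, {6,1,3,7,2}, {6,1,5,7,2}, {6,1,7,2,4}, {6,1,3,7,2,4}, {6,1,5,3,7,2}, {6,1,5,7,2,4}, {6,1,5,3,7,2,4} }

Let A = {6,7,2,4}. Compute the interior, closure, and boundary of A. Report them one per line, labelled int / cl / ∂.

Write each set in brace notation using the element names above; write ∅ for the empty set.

int(A) = {7,2,4}
cl(A)  = {6,5,7,2,4}
∂A     = {6,5}

U open, U⊆A: ∅, {7}, {7,2}, {7,2,4}. int(A) = ⋃ = {7,2,4}
X∖A={1,5,3}, int(X∖A)={1,3}, hence cl(A)={6,5,7,2,4}
∂A: remove int from cl → {6,5}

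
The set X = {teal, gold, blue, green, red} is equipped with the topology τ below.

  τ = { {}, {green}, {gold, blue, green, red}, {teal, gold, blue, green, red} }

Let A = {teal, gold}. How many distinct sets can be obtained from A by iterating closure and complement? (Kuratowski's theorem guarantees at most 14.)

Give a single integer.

closure: X∖int(X∖A) = X∖{green} = {teal, gold, blue, red}
Let k=closure and c=complement:
  1. A     = {teal, gold}
  2. kA    = {teal, gold, blue, red}
  3. cA    = {blue, green, red}
  4. ckA   = {green}
  5. kcA   = {teal, gold, blue, green, red}
  6. ckcA  = {}
— saturated at 6

6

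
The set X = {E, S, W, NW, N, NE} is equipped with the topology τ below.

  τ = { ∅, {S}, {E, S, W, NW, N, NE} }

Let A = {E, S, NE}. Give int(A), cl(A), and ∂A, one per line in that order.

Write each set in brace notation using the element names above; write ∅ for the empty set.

int(A) = {S}
cl(A)  = {E, S, W, NW, N, NE}
∂A     = {E, W, NW, N, NE}

opens ⊆ A: ∅, {S}; union → int = {S}
complement {W, NW, N}; its interior ∅; cl(A) = X∖∅ = {E, S, W, NW, N, NE}
boundary = {E, S, W, NW, N, NE} ∖ {S} = {E, W, NW, N, NE}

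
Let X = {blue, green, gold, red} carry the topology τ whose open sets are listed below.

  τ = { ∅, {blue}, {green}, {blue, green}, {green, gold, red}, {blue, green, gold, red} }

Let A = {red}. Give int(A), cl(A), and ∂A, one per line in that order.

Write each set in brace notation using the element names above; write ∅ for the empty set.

interior: largest open inside A is ∅ (from ∅)
cl via duality: int({blue, green, gold}) = {blue, green}, so X∖{blue, green} = {gold, red}
cl∖int = {gold, red}

int(A) = ∅
cl(A)  = {gold, red}
∂A     = {gold, red}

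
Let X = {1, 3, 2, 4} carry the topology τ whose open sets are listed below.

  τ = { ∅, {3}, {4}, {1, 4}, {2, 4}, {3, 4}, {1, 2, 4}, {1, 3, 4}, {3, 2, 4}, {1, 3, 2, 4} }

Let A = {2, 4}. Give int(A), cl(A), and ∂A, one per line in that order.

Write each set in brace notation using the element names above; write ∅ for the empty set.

int(A) = {2, 4}
cl(A)  = {1, 2, 4}
∂A     = {1}

opens ⊆ A: ∅, {4}, {2, 4}; union → int = {2, 4}
complement {1, 3}; its interior {3}; cl(A) = X∖{3} = {1, 2, 4}
boundary = {1, 2, 4} ∖ {2, 4} = {1}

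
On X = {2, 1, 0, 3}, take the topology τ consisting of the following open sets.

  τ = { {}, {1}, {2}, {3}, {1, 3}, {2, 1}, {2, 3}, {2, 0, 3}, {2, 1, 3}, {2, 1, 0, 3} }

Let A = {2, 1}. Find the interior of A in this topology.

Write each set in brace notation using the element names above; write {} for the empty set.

opens ⊆ A: {}, {2}, {1}, {2, 1}; union → int = {2, 1}

{2, 1}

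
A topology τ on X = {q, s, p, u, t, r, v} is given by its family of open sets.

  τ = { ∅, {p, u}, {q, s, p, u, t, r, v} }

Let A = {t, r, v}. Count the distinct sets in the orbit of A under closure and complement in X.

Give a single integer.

complement {q, s, p, u}; its interior {p, u}; cl(A) = X∖{p, u} = {q, s, t, r, v}
With k = closure, c = complement:
  1. A     = {t, r, v}
  2. kA    = {q, s, t, r, v}
  3. cA    = {q, s, p, u}
  4. ckA   = {p, u}
  5. kcA   = {q, s, p, u, t, r, v}
  6. ckcA  = ∅
k, c of each give nothing new

6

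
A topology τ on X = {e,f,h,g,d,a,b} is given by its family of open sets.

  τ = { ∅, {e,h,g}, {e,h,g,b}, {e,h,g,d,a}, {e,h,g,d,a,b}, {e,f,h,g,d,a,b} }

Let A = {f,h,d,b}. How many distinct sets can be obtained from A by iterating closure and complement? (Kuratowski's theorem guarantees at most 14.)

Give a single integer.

4

closure: X∖int(X∖A) = X∖∅ = {e,f,h,g,d,a,b}
Let k=closure and c=complement:
  1. A     = {f,h,d,b}
  2. kA    = {e,f,h,g,d,a,b}
  3. cA    = {e,g,a}
  4. ckA   = ∅
— saturated at 4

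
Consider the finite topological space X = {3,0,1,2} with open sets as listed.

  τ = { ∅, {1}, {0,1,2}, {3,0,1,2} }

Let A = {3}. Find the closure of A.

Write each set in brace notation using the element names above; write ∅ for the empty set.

cl via duality: int({0,1,2}) = {0,1,2}, so X∖{0,1,2} = {3}

{3}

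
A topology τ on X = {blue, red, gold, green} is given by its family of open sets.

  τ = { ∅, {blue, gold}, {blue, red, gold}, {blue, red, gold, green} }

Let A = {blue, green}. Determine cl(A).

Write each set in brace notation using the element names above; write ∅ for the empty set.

{blue, red, gold, green}

closure: X∖int(X∖A) = X∖∅ = {blue, red, gold, green}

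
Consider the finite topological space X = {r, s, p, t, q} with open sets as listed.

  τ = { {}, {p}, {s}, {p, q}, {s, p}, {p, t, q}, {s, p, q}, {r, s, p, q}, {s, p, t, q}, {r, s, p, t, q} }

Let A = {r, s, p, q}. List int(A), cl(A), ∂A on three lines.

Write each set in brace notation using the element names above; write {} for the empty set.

int(A) = {r, s, p, q}
cl(A)  = {r, s, p, t, q}
∂A     = {t}

opens ⊆ A: {}, {s}, {p}, {s, p}, {p, q}, {s, p, q}, {r, s, p, q}; union → int = {r, s, p, q}
complement {t}; its interior {}; cl(A) = X∖{} = {r, s, p, t, q}
boundary = {r, s, p, t, q} ∖ {r, s, p, q} = {t}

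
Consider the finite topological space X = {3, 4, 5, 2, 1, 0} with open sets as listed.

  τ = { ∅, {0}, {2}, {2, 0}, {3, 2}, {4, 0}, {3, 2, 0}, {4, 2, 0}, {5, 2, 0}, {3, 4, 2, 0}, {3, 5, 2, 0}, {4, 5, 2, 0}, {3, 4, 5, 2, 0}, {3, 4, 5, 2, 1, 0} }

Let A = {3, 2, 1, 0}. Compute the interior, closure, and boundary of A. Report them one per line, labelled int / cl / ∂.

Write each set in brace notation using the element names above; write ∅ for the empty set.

int(A) = {3, 2, 0}
cl(A)  = {3, 4, 5, 2, 1, 0}
∂A     = {4, 5, 1}

U open, U⊆A: ∅, {0}, {2}, {2, 0}, {3, 2}, {3, 2, 0}. int(A) = ⋃ = {3, 2, 0}
X∖A={4, 5}, int(X∖A)=∅, hence cl(A)={3, 4, 5, 2, 1, 0}
∂A: remove int from cl → {4, 5, 1}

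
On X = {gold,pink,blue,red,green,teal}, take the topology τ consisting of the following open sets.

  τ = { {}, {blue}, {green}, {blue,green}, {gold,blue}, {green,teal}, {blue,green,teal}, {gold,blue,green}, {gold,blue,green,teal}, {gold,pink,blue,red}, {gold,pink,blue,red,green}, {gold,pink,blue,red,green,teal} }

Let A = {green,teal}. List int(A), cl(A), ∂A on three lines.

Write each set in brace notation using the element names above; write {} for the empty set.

int(A) = {green,teal}
cl(A)  = {green,teal}
∂A     = {}

U open, U⊆A: {}, {green}, {green,teal}. int(A) = ⋃ = {green,teal}
X∖A={gold,pink,blue,red}, int(X∖A)={gold,pink,blue,red}, hence cl(A)={green,teal}
∂A: remove int from cl → {}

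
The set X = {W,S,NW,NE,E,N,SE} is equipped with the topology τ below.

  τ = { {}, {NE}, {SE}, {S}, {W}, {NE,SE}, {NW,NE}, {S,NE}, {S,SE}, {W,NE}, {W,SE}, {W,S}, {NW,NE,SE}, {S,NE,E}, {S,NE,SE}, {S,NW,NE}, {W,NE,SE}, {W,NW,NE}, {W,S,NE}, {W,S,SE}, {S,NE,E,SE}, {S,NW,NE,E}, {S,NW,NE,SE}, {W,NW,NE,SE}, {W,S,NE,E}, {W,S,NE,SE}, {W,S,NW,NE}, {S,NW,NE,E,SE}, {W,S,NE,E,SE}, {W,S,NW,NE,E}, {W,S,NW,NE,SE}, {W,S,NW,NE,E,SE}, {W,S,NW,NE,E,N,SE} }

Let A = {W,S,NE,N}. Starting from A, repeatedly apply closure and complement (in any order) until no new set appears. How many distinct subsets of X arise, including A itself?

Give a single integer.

8

closure: X∖int(X∖A) = X∖{SE} = {W,S,NW,NE,E,N}
Let k=closure and c=complement:
  1. A     = {W,S,NE,N}
  2. kA    = {W,S,NW,NE,E,N}
  3. cA    = {NW,E,SE}
  4. ckA   = {SE}
  5. kcA   = {NW,E,N,SE}
  6. kckA  = {N,SE}
  7. ckcA  = {W,S,NE}
  8. ckckA = {W,S,NW,NE,E}
— saturated at 8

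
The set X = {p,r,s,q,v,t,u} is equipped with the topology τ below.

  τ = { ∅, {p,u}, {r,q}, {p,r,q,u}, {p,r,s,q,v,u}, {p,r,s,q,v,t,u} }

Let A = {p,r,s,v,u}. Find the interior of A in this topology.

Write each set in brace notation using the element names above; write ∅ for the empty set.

open subsets of A: ∅, {p,u}; so int(A) = {p,u}

{p,u}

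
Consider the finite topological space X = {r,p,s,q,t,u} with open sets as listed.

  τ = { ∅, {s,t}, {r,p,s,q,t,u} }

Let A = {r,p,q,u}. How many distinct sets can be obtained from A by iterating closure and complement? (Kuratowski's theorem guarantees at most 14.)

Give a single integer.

4

closure: X∖int(X∖A) = X∖{s,t} = {r,p,q,u}
Let k=closure and c=complement:
  1. A     = {r,p,q,u}
  2. cA    = {s,t}
  3. kcA   = {r,p,s,q,t,u}
  4. ckcA  = ∅
— saturated at 4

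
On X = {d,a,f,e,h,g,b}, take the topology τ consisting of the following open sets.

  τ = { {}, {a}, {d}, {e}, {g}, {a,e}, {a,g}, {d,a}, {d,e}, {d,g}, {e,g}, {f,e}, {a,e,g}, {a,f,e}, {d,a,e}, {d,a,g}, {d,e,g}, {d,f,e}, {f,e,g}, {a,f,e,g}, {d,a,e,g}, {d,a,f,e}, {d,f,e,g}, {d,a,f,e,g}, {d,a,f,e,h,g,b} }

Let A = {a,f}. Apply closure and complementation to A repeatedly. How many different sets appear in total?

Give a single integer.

8

cl via duality: int({d,e,h,g,b}) = {d,e,g}, so X∖{d,e,g} = {a,f,h,b}
Write k for closure, c for complement:
  1. A     = {a,f}
  2. kA    = {a,f,h,b}
  3. cA    = {d,e,h,g,b}
  4. ckA   = {d,e,g}
  5. kcA   = {d,f,e,h,g,b}
  6. ckcA  = {a}
  7. kckcA = {a,h,b}
  8. ckckcA = {d,f,e,g}
applying k or c yields no new set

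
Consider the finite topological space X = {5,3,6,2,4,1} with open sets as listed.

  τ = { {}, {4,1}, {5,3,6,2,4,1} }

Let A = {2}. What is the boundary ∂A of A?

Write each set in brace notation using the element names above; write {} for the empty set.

opens ⊆ A: {}; union → int = {}
complement {5,3,6,4,1}; its interior {4,1}; cl(A) = X∖{4,1} = {5,3,6,2}
boundary = {5,3,6,2} ∖ {} = {5,3,6,2}

{5,3,6,2}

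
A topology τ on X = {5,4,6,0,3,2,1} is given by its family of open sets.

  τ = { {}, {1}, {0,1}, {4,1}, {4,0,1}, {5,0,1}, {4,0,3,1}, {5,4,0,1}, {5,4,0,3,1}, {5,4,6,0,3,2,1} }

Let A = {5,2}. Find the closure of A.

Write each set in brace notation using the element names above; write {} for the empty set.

X∖A={4,6,0,3,1}, int(X∖A)={4,0,3,1}, hence cl(A)={5,6,2}

{5,6,2}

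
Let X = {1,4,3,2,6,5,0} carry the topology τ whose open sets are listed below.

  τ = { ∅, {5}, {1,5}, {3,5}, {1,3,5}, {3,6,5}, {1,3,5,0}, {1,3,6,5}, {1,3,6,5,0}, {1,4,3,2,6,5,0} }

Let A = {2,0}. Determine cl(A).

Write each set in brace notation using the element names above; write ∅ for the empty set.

{4,2,0}

X∖A={1,4,3,6,5}, int(X∖A)={1,3,6,5}, hence cl(A)={4,2,0}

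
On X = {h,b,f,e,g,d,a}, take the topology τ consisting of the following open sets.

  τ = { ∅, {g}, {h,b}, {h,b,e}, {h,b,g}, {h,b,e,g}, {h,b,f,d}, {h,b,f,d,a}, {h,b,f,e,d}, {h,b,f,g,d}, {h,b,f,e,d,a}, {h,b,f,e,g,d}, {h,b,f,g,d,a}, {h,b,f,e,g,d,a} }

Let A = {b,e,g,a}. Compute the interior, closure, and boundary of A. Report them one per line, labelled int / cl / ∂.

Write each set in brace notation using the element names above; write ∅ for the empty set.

int(A) = {g}
cl(A)  = {h,b,f,e,g,d,a}
∂A     = {h,b,f,e,d,a}

opens ⊆ A: ∅, {g}; union → int = {g}
complement {h,f,d}; its interior ∅; cl(A) = X∖∅ = {h,b,f,e,g,d,a}
boundary = {h,b,f,e,g,d,a} ∖ {g} = {h,b,f,e,d,a}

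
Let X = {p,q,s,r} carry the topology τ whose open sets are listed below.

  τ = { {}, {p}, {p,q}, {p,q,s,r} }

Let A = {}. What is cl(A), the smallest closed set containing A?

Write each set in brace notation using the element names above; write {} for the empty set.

{}

cl via duality: int({p,q,s,r}) = {p,q,s,r}, so X∖{p,q,s,r} = {}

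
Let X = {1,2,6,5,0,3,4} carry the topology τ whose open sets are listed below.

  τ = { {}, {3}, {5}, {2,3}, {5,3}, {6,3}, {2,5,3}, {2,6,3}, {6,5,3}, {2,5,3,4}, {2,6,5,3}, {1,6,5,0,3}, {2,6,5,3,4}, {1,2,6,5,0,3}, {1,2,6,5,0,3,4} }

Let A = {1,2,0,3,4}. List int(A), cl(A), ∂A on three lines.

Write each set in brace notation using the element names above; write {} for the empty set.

int(A) = {2,3}
cl(A)  = {1,2,6,0,3,4}
∂A     = {1,6,0,4}

opens ⊆ A: {}, {3}, {2,3}; union → int = {2,3}
complement {6,5}; its interior {5}; cl(A) = X∖{5} = {1,2,6,0,3,4}
boundary = {1,2,6,0,3,4} ∖ {2,3} = {1,6,0,4}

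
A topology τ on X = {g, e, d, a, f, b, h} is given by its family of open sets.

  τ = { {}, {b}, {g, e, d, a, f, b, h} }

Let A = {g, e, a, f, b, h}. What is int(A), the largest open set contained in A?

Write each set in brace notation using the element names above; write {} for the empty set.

U open, U⊆A: {}, {b}. int(A) = ⋃ = {b}

{b}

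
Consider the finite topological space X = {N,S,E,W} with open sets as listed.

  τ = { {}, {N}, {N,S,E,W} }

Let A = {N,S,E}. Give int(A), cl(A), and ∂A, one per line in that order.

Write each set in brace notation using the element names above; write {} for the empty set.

int(A) = {N}
cl(A)  = {N,S,E,W}
∂A     = {S,E,W}

opens ⊆ A: {}, {N}; union → int = {N}
complement {W}; its interior {}; cl(A) = X∖{} = {N,S,E,W}
boundary = {N,S,E,W} ∖ {N} = {S,E,W}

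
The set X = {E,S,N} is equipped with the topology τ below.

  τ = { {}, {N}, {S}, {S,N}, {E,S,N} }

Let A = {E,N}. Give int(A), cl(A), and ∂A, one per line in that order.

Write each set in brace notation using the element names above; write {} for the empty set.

interior: largest open inside A is {N} (from {}, {N})
cl via duality: int({S}) = {S}, so X∖{S} = {E,N}
cl∖int = {E}

int(A) = {N}
cl(A)  = {E,N}
∂A     = {E}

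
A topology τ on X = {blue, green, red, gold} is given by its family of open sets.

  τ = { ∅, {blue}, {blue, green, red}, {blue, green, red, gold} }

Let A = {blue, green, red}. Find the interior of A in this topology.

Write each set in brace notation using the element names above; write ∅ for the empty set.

{blue, green, red}

U open, U⊆A: ∅, {blue}, {blue, green, red}. int(A) = ⋃ = {blue, green, red}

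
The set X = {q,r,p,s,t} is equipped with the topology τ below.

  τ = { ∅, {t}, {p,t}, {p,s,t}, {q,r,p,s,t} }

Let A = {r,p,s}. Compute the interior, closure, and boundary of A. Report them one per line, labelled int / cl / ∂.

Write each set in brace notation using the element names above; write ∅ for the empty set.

int(A) = ∅
cl(A)  = {q,r,p,s}
∂A     = {q,r,p,s}

open subsets of A: ∅; so int(A) = ∅
closure: X∖int(X∖A) = X∖{t} = {q,r,p,s}
∂A = {q,r,p,s} minus ∅ = {q,r,p,s}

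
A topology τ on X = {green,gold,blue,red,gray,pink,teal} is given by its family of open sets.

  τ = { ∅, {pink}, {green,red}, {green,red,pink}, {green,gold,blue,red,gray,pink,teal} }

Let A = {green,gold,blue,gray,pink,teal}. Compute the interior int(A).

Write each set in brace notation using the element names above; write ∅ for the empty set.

opens ⊆ A: ∅, {pink}; union → int = {pink}

{pink}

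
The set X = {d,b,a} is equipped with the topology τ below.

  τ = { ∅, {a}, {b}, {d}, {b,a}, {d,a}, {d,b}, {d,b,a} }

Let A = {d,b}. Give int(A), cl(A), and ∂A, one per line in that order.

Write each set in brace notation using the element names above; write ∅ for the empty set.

int(A) = {d,b}
cl(A)  = {d,b}
∂A     = ∅

U open, U⊆A: ∅, {b}, {d}, {d,b}. int(A) = ⋃ = {d,b}
X∖A={a}, int(X∖A)={a}, hence cl(A)={d,b}
∂A: remove int from cl → ∅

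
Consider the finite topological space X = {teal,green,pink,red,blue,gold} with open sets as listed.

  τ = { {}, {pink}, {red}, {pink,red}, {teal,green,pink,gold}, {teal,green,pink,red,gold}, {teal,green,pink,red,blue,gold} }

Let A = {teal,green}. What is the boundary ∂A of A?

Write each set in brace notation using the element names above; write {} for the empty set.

interior: largest open inside A is {} (from {})
cl via duality: int({pink,red,blue,gold}) = {pink,red}, so X∖{pink,red} = {teal,green,blue,gold}
cl∖int = {teal,green,blue,gold}

{teal,green,blue,gold}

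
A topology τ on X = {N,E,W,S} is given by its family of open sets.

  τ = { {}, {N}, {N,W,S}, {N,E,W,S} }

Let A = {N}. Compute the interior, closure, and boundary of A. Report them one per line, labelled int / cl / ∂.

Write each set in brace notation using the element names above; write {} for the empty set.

int(A) = {N}
cl(A)  = {N,E,W,S}
∂A     = {E,W,S}

opens ⊆ A: {}, {N}; union → int = {N}
complement {E,W,S}; its interior {}; cl(A) = X∖{} = {N,E,W,S}
boundary = {N,E,W,S} ∖ {N} = {E,W,S}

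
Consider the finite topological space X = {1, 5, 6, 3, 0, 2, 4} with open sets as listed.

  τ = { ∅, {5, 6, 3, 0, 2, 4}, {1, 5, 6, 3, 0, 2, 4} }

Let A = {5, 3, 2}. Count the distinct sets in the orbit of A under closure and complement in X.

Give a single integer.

complement {1, 6, 0, 4}; its interior ∅; cl(A) = X∖∅ = {1, 5, 6, 3, 0, 2, 4}
With k = closure, c = complement:
  1. A     = {5, 3, 2}
  2. kA    = {1, 5, 6, 3, 0, 2, 4}
  3. cA    = {1, 6, 0, 4}
  4. ckA   = ∅
k, c of each give nothing new

4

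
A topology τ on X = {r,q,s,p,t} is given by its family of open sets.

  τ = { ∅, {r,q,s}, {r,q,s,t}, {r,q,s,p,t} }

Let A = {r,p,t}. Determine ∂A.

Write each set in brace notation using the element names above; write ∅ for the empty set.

{r,q,s,p,t}

opens ⊆ A: ∅; union → int = ∅
complement {q,s}; its interior ∅; cl(A) = X∖∅ = {r,q,s,p,t}
boundary = {r,q,s,p,t} ∖ ∅ = {r,q,s,p,t}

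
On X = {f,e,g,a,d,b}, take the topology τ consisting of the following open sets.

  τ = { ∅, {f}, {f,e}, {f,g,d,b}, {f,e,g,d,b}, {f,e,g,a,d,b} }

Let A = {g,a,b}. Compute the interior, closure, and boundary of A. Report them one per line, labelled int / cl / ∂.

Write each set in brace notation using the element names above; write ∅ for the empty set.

int(A) = ∅
cl(A)  = {g,a,d,b}
∂A     = {g,a,d,b}

U open, U⊆A: ∅. int(A) = ⋃ = ∅
X∖A={f,e,d}, int(X∖A)={f,e}, hence cl(A)={g,a,d,b}
∂A: remove int from cl → {g,a,d,b}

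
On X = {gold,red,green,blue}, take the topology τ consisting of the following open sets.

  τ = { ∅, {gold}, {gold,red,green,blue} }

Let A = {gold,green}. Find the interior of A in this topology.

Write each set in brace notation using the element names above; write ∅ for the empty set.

{gold}

opens ⊆ A: ∅, {gold}; union → int = {gold}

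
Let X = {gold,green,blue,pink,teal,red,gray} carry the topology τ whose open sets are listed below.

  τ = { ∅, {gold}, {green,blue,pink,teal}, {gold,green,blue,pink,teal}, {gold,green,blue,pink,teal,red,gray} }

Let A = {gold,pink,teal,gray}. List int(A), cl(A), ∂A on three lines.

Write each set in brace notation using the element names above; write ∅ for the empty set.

opens ⊆ A: ∅, {gold}; union → int = {gold}
complement {green,blue,red}; its interior ∅; cl(A) = X∖∅ = {gold,green,blue,pink,teal,red,gray}
boundary = {gold,green,blue,pink,teal,red,gray} ∖ {gold} = {green,blue,pink,teal,red,gray}

int(A) = {gold}
cl(A)  = {gold,green,blue,pink,teal,red,gray}
∂A     = {green,blue,pink,teal,red,gray}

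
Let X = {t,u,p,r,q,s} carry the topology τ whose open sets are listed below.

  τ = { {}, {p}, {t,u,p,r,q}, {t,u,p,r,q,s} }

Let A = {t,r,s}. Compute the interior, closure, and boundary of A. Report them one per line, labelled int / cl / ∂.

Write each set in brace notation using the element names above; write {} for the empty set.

open subsets of A: {}; so int(A) = {}
closure: X∖int(X∖A) = X∖{p} = {t,u,r,q,s}
∂A = {t,u,r,q,s} minus {} = {t,u,r,q,s}

int(A) = {}
cl(A)  = {t,u,r,q,s}
∂A     = {t,u,r,q,s}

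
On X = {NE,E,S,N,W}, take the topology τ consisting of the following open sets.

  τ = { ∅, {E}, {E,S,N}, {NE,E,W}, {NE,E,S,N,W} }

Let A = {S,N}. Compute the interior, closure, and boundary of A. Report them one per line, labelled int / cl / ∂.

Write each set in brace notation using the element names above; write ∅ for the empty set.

opens ⊆ A: ∅; union → int = ∅
complement {NE,E,W}; its interior {NE,E,W}; cl(A) = X∖{NE,E,W} = {S,N}
boundary = {S,N} ∖ ∅ = {S,N}

int(A) = ∅
cl(A)  = {S,N}
∂A     = {S,N}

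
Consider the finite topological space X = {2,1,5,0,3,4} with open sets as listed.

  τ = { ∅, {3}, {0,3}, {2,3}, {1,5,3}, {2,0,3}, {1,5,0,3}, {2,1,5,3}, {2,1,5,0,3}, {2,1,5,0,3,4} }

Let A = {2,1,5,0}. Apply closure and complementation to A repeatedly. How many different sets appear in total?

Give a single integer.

6

X∖A={3,4}, int(X∖A)={3}, hence cl(A)={2,1,5,0,4}
Orbit (k=closure, c=complement):
  1. A     = {2,1,5,0}
  2. kA    = {2,1,5,0,4}
  3. cA    = {3,4}
  4. ckA   = {3}
  5. kcA   = {2,1,5,0,3,4}
  6. ckcA  = ∅
(closed under both — stop)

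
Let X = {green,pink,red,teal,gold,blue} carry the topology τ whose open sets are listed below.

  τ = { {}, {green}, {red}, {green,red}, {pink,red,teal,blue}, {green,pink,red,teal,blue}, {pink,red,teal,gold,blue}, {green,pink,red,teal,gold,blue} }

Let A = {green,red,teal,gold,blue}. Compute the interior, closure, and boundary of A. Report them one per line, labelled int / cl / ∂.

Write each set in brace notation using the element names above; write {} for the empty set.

int(A) = {green,red}
cl(A)  = {green,pink,red,teal,gold,blue}
∂A     = {pink,teal,gold,blue}

open subsets of A: {}, {red}, {green}, {green,red}; so int(A) = {green,red}
closure: X∖int(X∖A) = X∖{} = {green,pink,red,teal,gold,blue}
∂A = {green,pink,red,teal,gold,blue} minus {green,red} = {pink,teal,gold,blue}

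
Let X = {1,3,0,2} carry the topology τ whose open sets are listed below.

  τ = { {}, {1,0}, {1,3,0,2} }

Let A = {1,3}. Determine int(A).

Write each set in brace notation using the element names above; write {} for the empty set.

U open, U⊆A: {}. int(A) = ⋃ = {}

{}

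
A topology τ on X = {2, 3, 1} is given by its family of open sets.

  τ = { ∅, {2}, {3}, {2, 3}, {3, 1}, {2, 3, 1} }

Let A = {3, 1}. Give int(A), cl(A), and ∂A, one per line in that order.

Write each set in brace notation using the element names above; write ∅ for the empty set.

opens ⊆ A: ∅, {3}, {3, 1}; union → int = {3, 1}
complement {2}; its interior {2}; cl(A) = X∖{2} = {3, 1}
boundary = {3, 1} ∖ {3, 1} = ∅

int(A) = {3, 1}
cl(A)  = {3, 1}
∂A     = ∅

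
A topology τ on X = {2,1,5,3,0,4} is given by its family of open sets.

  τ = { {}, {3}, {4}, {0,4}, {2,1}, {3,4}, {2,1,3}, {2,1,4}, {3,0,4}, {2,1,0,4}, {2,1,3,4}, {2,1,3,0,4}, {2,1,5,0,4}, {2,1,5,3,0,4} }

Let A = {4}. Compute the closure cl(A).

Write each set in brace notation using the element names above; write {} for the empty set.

{5,0,4}

X∖A={2,1,5,3,0}, int(X∖A)={2,1,3}, hence cl(A)={5,0,4}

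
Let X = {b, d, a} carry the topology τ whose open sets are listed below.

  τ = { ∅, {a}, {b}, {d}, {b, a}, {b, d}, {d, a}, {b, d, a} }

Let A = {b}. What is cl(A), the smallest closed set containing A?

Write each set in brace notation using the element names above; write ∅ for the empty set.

cl via duality: int({d, a}) = {d, a}, so X∖{d, a} = {b}

{b}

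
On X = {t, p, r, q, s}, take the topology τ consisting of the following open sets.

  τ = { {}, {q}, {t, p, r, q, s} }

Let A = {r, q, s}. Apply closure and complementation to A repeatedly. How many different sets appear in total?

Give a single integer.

complement {t, p}; its interior {}; cl(A) = X∖{} = {t, p, r, q, s}
With k = closure, c = complement:
  1. A     = {r, q, s}
  2. kA    = {t, p, r, q, s}
  3. cA    = {t, p}
  4. ckA   = {}
  5. kcA   = {t, p, r, s}
  6. ckcA  = {q}
k, c of each give nothing new

6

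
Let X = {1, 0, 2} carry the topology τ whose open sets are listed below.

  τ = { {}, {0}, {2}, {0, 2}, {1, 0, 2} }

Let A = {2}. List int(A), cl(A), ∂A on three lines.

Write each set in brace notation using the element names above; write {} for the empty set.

int(A) = {2}
cl(A)  = {1, 2}
∂A     = {1}

U open, U⊆A: {}, {2}. int(A) = ⋃ = {2}
X∖A={1, 0}, int(X∖A)={0}, hence cl(A)={1, 2}
∂A: remove int from cl → {1}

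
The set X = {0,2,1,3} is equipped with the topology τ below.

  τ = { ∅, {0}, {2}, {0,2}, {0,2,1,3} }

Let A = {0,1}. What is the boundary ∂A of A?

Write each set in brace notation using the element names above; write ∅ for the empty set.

interior: largest open inside A is {0} (from ∅, {0})
cl via duality: int({2,3}) = {2}, so X∖{2} = {0,1,3}
cl∖int = {1,3}

{1,3}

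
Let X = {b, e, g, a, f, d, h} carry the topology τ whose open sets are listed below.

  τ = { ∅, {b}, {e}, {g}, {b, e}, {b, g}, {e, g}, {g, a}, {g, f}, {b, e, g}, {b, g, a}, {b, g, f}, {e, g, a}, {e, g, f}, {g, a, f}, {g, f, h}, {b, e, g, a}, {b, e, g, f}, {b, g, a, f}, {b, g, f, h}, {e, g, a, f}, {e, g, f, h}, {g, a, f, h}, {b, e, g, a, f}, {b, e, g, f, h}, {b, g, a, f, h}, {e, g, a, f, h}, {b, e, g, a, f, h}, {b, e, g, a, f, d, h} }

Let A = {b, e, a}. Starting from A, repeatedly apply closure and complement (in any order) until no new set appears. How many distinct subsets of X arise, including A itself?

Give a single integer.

8

cl via duality: int({g, f, d, h}) = {g, f, h}, so X∖{g, f, h} = {b, e, a, d}
Write k for closure, c for complement:
  1. A     = {b, e, a}
  2. kA    = {b, e, a, d}
  3. cA    = {g, f, d, h}
  4. ckA   = {g, f, h}
  5. kcA   = {g, a, f, d, h}
  6. ckcA  = {b, e}
  7. kckcA = {b, e, d}
  8. ckckcA = {g, a, f, h}
applying k or c yields no new set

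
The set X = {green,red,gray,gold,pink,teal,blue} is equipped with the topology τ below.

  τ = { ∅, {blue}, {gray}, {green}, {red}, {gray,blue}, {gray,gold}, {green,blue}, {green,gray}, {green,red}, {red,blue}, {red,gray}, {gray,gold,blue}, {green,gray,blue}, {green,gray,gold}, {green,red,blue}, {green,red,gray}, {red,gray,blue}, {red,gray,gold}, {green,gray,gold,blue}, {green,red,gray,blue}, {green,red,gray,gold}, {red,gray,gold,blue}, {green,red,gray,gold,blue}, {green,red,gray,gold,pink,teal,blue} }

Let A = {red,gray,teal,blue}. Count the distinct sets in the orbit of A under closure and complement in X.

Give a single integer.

X∖A={green,gold,pink}, int(X∖A)={green}, hence cl(A)={red,gray,gold,pink,teal,blue}
Orbit (k=closure, c=complement):
  1. A     = {red,gray,teal,blue}
  2. kA    = {red,gray,gold,pink,teal,blue}
  3. cA    = {green,gold,pink}
  4. ckA   = {green}
  5. kcA   = {green,gold,pink,teal}
  6. kckA  = {green,pink,teal}
  7. ckcA  = {red,gray,blue}
  8. ckckA = {red,gray,gold,blue}
(closed under both — stop)

8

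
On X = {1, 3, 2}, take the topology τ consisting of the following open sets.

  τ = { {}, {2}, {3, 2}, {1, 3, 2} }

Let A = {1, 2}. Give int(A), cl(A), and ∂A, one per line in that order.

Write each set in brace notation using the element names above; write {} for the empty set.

opens ⊆ A: {}, {2}; union → int = {2}
complement {3}; its interior {}; cl(A) = X∖{} = {1, 3, 2}
boundary = {1, 3, 2} ∖ {2} = {1, 3}

int(A) = {2}
cl(A)  = {1, 3, 2}
∂A     = {1, 3}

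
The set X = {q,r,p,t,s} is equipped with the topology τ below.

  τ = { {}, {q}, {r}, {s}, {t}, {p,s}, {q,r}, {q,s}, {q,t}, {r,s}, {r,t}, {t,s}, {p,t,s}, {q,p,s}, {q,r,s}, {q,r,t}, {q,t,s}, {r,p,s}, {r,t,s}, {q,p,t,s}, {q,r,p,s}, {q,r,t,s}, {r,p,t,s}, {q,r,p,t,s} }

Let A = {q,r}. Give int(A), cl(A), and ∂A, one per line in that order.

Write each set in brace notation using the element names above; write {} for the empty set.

open subsets of A: {}, {q}, {r}, {q,r}; so int(A) = {q,r}
closure: X∖int(X∖A) = X∖{p,t,s} = {q,r}
∂A = {q,r} minus {q,r} = {}

int(A) = {q,r}
cl(A)  = {q,r}
∂A     = {}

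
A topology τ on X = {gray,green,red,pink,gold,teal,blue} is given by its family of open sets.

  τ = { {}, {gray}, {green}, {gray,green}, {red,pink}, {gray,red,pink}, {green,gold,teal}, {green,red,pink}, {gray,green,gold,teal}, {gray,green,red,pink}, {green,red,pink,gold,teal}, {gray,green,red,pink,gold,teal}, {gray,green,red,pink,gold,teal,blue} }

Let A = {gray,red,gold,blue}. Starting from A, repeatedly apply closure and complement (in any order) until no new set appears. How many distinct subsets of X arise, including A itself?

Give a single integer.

12

complement {green,pink,teal}; its interior {green}; cl(A) = X∖{green} = {gray,red,pink,gold,teal,blue}
With k = closure, c = complement:
  1. A     = {gray,red,gold,blue}
  2. kA    = {gray,red,pink,gold,teal,blue}
  3. cA    = {green,pink,teal}
  4. ckA   = {green}
  5. kcA   = {green,red,pink,gold,teal,blue}
  6. kckA  = {green,gold,teal,blue}
  7. ckcA  = {gray}
  8. ckckA = {gray,red,pink}
  9. kckcA = {gray,blue}
  10. kckckA = {gray,red,pink,blue}
  11. ckckcA = {green,red,pink,gold,teal}
  12. ckckckA = {green,gold,teal}
k, c of each give nothing new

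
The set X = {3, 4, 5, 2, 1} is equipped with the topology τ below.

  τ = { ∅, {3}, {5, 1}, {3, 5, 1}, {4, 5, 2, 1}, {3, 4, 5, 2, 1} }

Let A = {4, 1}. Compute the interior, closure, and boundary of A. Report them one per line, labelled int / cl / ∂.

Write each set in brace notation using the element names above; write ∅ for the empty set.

int(A) = ∅
cl(A)  = {4, 5, 2, 1}
∂A     = {4, 5, 2, 1}

open subsets of A: ∅; so int(A) = ∅
closure: X∖int(X∖A) = X∖{3} = {4, 5, 2, 1}
∂A = {4, 5, 2, 1} minus ∅ = {4, 5, 2, 1}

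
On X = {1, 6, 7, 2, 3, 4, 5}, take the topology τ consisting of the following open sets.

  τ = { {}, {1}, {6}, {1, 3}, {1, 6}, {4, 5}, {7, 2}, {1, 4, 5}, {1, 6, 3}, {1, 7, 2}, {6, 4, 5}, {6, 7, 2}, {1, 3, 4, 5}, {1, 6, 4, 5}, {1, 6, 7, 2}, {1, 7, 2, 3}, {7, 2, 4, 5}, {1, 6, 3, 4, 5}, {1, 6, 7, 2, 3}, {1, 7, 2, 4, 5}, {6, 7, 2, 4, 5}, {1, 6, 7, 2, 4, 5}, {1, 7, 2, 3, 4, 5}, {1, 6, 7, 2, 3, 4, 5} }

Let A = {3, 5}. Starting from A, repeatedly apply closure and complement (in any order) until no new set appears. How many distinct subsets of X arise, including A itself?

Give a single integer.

X∖A={1, 6, 7, 2, 4}, int(X∖A)={1, 6, 7, 2}, hence cl(A)={3, 4, 5}
Orbit (k=closure, c=complement):
  1. A     = {3, 5}
  2. kA    = {3, 4, 5}
  3. cA    = {1, 6, 7, 2, 4}
  4. ckA   = {1, 6, 7, 2}
  5. kcA   = {1, 6, 7, 2, 3, 4, 5}
  6. kckA  = {1, 6, 7, 2, 3}
  7. ckcA  = {}
  8. ckckA = {4, 5}
(closed under both — stop)

8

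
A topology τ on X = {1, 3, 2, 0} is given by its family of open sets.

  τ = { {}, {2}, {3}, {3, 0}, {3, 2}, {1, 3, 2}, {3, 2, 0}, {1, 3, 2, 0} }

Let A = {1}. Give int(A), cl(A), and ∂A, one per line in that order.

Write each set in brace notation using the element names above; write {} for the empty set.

int(A) = {}
cl(A)  = {1}
∂A     = {1}

interior: largest open inside A is {} (from {})
cl via duality: int({3, 2, 0}) = {3, 2, 0}, so X∖{3, 2, 0} = {1}
cl∖int = {1}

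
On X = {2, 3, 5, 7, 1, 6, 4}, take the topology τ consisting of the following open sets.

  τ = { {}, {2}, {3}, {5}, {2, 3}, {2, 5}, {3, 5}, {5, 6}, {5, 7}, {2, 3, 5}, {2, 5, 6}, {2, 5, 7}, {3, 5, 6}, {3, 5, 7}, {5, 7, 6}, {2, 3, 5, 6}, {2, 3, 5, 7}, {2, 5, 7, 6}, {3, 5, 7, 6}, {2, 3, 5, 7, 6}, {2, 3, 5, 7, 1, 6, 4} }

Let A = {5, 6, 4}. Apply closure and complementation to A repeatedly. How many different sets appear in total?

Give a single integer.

X∖A={2, 3, 7, 1}, int(X∖A)={2, 3}, hence cl(A)={5, 7, 1, 6, 4}
Orbit (k=closure, c=complement):
  1. A     = {5, 6, 4}
  2. kA    = {5, 7, 1, 6, 4}
  3. cA    = {2, 3, 7, 1}
  4. ckA   = {2, 3}
  5. kcA   = {2, 3, 7, 1, 4}
  6. kckA  = {2, 3, 1, 4}
  7. ckcA  = {5, 6}
  8. ckckA = {5, 7, 6}
(closed under both — stop)

8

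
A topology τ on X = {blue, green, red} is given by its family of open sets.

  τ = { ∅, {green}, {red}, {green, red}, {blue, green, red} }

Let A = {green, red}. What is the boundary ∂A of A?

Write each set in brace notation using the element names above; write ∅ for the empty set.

U open, U⊆A: ∅, {red}, {green}, {green, red}. int(A) = ⋃ = {green, red}
X∖A={blue}, int(X∖A)=∅, hence cl(A)={blue, green, red}
∂A: remove int from cl → {blue}

{blue}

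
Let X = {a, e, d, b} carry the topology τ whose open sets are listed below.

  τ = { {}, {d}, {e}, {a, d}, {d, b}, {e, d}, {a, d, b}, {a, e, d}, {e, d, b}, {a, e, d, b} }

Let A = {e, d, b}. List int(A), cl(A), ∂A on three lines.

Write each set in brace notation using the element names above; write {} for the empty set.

int(A) = {e, d, b}
cl(A)  = {a, e, d, b}
∂A     = {a}

interior: largest open inside A is {e, d, b} (from {}, {e}, {d}, {e, d}, {d, b}, {e, d, b})
cl via duality: int({a}) = {}, so X∖{} = {a, e, d, b}
cl∖int = {a}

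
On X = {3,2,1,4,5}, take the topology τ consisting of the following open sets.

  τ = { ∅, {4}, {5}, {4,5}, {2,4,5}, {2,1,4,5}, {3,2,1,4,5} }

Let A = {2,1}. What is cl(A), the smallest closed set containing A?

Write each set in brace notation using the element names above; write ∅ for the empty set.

cl via duality: int({3,4,5}) = {4,5}, so X∖{4,5} = {3,2,1}

{3,2,1}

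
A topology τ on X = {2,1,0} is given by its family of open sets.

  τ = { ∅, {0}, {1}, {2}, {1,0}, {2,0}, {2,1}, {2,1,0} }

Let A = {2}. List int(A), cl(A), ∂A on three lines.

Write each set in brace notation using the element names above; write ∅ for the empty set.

open subsets of A: ∅, {2}; so int(A) = {2}
closure: X∖int(X∖A) = X∖{1,0} = {2}
∂A = {2} minus {2} = ∅

int(A) = {2}
cl(A)  = {2}
∂A     = ∅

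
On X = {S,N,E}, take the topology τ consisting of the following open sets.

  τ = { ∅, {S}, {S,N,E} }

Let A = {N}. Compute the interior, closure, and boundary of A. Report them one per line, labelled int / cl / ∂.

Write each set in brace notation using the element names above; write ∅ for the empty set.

int(A) = ∅
cl(A)  = {N,E}
∂A     = {N,E}

interior: largest open inside A is ∅ (from ∅)
cl via duality: int({S,E}) = {S}, so X∖{S} = {N,E}
cl∖int = {N,E}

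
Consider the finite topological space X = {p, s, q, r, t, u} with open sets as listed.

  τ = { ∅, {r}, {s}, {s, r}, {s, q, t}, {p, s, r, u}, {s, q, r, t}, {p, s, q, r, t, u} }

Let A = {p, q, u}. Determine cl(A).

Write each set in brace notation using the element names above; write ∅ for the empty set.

X∖A={s, r, t}, int(X∖A)={s, r}, hence cl(A)={p, q, t, u}

{p, q, t, u}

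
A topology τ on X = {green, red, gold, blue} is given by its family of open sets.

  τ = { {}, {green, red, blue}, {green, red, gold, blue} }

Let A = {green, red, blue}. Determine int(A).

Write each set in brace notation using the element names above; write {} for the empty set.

{green, red, blue}

opens ⊆ A: {}, {green, red, blue}; union → int = {green, red, blue}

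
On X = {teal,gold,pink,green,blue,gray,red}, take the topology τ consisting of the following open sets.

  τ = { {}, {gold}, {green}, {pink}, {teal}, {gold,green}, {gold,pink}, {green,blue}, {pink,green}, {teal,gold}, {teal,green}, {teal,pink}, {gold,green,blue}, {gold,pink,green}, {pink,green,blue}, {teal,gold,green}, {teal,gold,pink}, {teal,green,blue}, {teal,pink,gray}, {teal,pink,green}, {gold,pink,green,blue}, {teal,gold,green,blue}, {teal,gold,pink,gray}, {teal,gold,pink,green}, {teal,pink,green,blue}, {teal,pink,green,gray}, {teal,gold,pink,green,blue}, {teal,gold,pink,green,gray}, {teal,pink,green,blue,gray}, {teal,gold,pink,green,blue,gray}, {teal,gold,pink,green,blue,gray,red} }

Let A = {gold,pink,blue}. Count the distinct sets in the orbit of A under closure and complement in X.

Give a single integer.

closure: X∖int(X∖A) = X∖{teal,green} = {gold,pink,blue,gray,red}
Let k=closure and c=complement:
  1. A     = {gold,pink,blue}
  2. kA    = {gold,pink,blue,gray,red}
  3. cA    = {teal,green,gray,red}
  4. ckA   = {teal,green}
  5. kcA   = {teal,green,blue,gray,red}
  6. ckcA  = {gold,pink}
  7. kckcA = {gold,pink,gray,red}
  8. ckckcA = {teal,green,blue}
— saturated at 8

8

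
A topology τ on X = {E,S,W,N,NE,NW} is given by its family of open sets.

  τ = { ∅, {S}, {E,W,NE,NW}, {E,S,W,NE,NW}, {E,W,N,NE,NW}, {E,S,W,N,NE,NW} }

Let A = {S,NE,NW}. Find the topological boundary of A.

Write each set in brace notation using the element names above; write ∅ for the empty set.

interior: largest open inside A is {S} (from ∅, {S})
cl via duality: int({E,W,N}) = ∅, so X∖∅ = {E,S,W,N,NE,NW}
cl∖int = {E,W,N,NE,NW}

{E,W,N,NE,NW}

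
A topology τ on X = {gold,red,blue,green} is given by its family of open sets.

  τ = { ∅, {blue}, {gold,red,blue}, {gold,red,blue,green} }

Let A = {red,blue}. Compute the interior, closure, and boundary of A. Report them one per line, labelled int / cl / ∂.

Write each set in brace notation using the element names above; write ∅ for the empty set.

int(A) = {blue}
cl(A)  = {gold,red,blue,green}
∂A     = {gold,red,green}

opens ⊆ A: ∅, {blue}; union → int = {blue}
complement {gold,green}; its interior ∅; cl(A) = X∖∅ = {gold,red,blue,green}
boundary = {gold,red,blue,green} ∖ {blue} = {gold,red,green}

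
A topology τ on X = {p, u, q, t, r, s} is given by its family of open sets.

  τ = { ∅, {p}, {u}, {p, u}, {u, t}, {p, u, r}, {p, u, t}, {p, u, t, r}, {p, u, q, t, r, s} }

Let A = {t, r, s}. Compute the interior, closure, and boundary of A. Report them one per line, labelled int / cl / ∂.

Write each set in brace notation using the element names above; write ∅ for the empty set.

opens ⊆ A: ∅; union → int = ∅
complement {p, u, q}; its interior {p, u}; cl(A) = X∖{p, u} = {q, t, r, s}
boundary = {q, t, r, s} ∖ ∅ = {q, t, r, s}

int(A) = ∅
cl(A)  = {q, t, r, s}
∂A     = {q, t, r, s}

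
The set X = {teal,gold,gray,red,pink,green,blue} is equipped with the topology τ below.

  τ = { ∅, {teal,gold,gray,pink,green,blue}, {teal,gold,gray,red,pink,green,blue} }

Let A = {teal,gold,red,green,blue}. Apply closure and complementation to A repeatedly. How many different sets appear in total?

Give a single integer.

cl via duality: int({gray,pink}) = ∅, so X∖∅ = {teal,gold,gray,red,pink,green,blue}
Write k for closure, c for complement:
  1. A     = {teal,gold,red,green,blue}
  2. kA    = {teal,gold,gray,red,pink,green,blue}
  3. cA    = {gray,pink}
  4. ckA   = ∅
applying k or c yields no new set

4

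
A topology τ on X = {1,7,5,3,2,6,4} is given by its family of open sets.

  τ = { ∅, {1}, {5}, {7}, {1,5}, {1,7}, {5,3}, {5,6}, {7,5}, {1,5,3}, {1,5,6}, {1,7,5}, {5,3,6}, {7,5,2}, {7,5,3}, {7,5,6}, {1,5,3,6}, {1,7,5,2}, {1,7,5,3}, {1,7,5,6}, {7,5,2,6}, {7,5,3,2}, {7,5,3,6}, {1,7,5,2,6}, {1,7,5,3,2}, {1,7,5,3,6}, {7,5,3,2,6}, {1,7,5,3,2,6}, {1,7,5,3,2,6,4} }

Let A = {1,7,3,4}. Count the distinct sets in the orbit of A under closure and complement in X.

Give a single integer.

8

complement {5,2,6}; its interior {5,6}; cl(A) = X∖{5,6} = {1,7,3,2,4}
With k = closure, c = complement:
  1. A     = {1,7,3,4}
  2. kA    = {1,7,3,2,4}
  3. cA    = {5,2,6}
  4. ckA   = {5,6}
  5. kcA   = {5,3,2,6,4}
  6. ckcA  = {1,7}
  7. kckcA = {1,7,2,4}
  8. ckckcA = {5,3,6}
k, c of each give nothing new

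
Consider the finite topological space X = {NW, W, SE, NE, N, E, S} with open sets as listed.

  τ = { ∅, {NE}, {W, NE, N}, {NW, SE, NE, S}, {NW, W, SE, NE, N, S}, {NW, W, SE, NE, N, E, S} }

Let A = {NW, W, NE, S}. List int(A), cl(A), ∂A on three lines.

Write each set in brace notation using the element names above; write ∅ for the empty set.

int(A) = {NE}
cl(A)  = {NW, W, SE, NE, N, E, S}
∂A     = {NW, W, SE, N, E, S}

open subsets of A: ∅, {NE}; so int(A) = {NE}
closure: X∖int(X∖A) = X∖∅ = {NW, W, SE, NE, N, E, S}
∂A = {NW, W, SE, NE, N, E, S} minus {NE} = {NW, W, SE, N, E, S}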